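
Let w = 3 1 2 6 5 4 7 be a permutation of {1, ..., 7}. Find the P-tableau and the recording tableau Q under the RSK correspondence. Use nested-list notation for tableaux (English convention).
Insert each entry of the permutation into P by Schensted row insertion, recording in Q the position of each new cell.

After inserting 3: P = [[3]].
After inserting 1: P = [[1], [3]].
After inserting 2: P = [[1, 2], [3]].
After inserting 6: P = [[1, 2, 6], [3]].
After inserting 5: P = [[1, 2, 5], [3, 6]].
After inserting 4: P = [[1, 2, 4], [3, 5], [6]].
After inserting 7: P = [[1, 2, 4, 7], [3, 5], [6]].

So P = [[1, 2, 4, 7], [3, 5], [6]], Q = [[1, 3, 4, 7], [2, 5], [6]].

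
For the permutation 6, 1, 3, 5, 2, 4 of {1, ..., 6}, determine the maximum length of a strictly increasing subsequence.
3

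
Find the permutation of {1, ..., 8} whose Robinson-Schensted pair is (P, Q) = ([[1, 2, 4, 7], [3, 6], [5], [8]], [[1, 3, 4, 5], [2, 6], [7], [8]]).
5 1 3 6 8 7 4 2

Reverse the RSK construction: for i from n down to 1, find the cell of Q containing i, remove the entry at that cell from P, and reverse-bump it up through P; the value ejected from row 1 is w(i).

Step i=8: Q has 8 at row 4, column 1; remove 8 from row 4 of P and reverse-bump: 8 enters row 3 and ejects 5; 5 enters row 2 and ejects 3; 3 enters row 1 and ejects 2. So w(8) = 2. P is now [[1, 3, 4, 7], [5, 6], [8]].
Step i=7: Q has 7 at row 3, column 1; remove 8 from row 3 of P and reverse-bump: 8 enters row 2 and ejects 6; 6 enters row 1 and ejects 4. So w(7) = 4. P is now [[1, 3, 6, 7], [5, 8]].
Step i=6: Q has 6 at row 2, column 2; remove 8 from row 2 of P and reverse-bump: 8 enters row 1 and ejects 7. So w(6) = 7. P is now [[1, 3, 6, 8], [5]].
Step i=5: Q has 5 at row 1, column 4; remove that cell from P, ejecting 8. So w(5) = 8. P is now [[1, 3, 6], [5]].
Step i=4: Q has 4 at row 1, column 3; remove that cell from P, ejecting 6. So w(4) = 6. P is now [[1, 3], [5]].
Step i=3: Q has 3 at row 1, column 2; remove that cell from P, ejecting 3. So w(3) = 3. P is now [[1], [5]].
Step i=2: Q has 2 at row 2, column 1; remove 5 from row 2 of P and reverse-bump: 5 enters row 1 and ejects 1. So w(2) = 1. P is now [[5]].
Step i=1: Q has 1 at row 1, column 1; remove that cell from P, ejecting 5. So w(1) = 5. P is now [].

So w = 5 1 3 6 8 7 4 2.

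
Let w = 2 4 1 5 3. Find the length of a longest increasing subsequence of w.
3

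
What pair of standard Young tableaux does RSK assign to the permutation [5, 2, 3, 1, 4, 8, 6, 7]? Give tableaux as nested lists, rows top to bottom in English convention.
P = [[1, 3, 4, 6, 7], [2, 8], [5]], Q = [[1, 3, 5, 6, 8], [2, 7], [4]]

Insert each entry of the permutation into P by Schensted row insertion, recording in Q the position of each new cell.

Insert 5: appended to row 1. P = [[5]], Q = [[1]].
Insert 2: 2 bumps 5 from row 1; 5 starts row 2. P = [[2], [5]], Q = [[1], [2]].
Insert 3: appended to row 1. P = [[2, 3], [5]], Q = [[1, 3], [2]].
Insert 1: 1 bumps 2 from row 1; 2 bumps 5 from row 2; 5 starts row 3. P = [[1, 3], [2], [5]], Q = [[1, 3], [2], [4]].
Insert 4: appended to row 1. P = [[1, 3, 4], [2], [5]], Q = [[1, 3, 5], [2], [4]].
Insert 8: appended to row 1. P = [[1, 3, 4, 8], [2], [5]], Q = [[1, 3, 5, 6], [2], [4]].
Insert 6: 6 bumps 8 from row 1; 8 appends to row 2. P = [[1, 3, 4, 6], [2, 8], [5]], Q = [[1, 3, 5, 6], [2, 7], [4]].
Insert 7: appended to row 1. P = [[1, 3, 4, 6, 7], [2, 8], [5]], Q = [[1, 3, 5, 6, 8], [2, 7], [4]].

So P = [[1, 3, 4, 6, 7], [2, 8], [5]], Q = [[1, 3, 5, 6, 8], [2, 7], [4]].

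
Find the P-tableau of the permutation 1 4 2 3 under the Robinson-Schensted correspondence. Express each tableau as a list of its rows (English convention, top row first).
P = [[1, 2, 3], [4]]

Insert 1: appended to row 1. P = [[1]].
Insert 4: appended to row 1. P = [[1, 4]].
Insert 2: 2 bumps 4 from row 1; 4 starts row 2. P = [[1, 2], [4]].
Insert 3: appended to row 1. P = [[1, 2, 3], [4]].

So P = [[1, 2, 3], [4]].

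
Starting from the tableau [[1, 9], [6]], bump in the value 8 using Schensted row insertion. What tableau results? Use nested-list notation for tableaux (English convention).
[[1, 8], [6, 9]]

In row 1, 8 replaces 9 (the leftmost entry greater than 8); 9 is bumped to row 2. 9 is appended to row 2. The new tableau is [[1, 8], [6, 9]].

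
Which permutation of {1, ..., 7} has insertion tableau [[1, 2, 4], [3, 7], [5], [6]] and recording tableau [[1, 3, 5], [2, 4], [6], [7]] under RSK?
6 1 7 3 5 4 2

Reverse the RSK construction: for i from n down to 1, find the cell of Q containing i, remove the entry at that cell from P, and reverse-bump it up through P; the value ejected from row 1 is w(i).

Step i=7: Q has 7 at row 4, column 1; remove 6 from row 4 of P and reverse-bump: 6 enters row 3 and ejects 5; 5 enters row 2 and ejects 3; 3 enters row 1 and ejects 2. So w(7) = 2. P is now [[1, 3, 4], [5, 7], [6]].
Step i=6: Q has 6 at row 3, column 1; remove 6 from row 3 of P and reverse-bump: 6 enters row 2 and ejects 5; 5 enters row 1 and ejects 4. So w(6) = 4. P is now [[1, 3, 5], [6, 7]].
Step i=5: Q has 5 at row 1, column 3; remove that cell from P, ejecting 5. So w(5) = 5. P is now [[1, 3], [6, 7]].
Step i=4: Q has 4 at row 2, column 2; remove 7 from row 2 of P and reverse-bump: 7 enters row 1 and ejects 3. So w(4) = 3. P is now [[1, 7], [6]].
Step i=3: Q has 3 at row 1, column 2; remove that cell from P, ejecting 7. So w(3) = 7. P is now [[1], [6]].
Step i=2: Q has 2 at row 2, column 1; remove 6 from row 2 of P and reverse-bump: 6 enters row 1 and ejects 1. So w(2) = 1. P is now [[6]].
Step i=1: Q has 1 at row 1, column 1; remove that cell from P, ejecting 6. So w(1) = 6. P is now [].

So w = 6 1 7 3 5 4 2.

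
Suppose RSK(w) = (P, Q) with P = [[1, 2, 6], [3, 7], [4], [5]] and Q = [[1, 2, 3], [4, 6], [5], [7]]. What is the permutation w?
Reverse the RSK construction: for i from n down to 1, find the cell of Q containing i, remove the entry at that cell from P, and reverse-bump it up through P; the value ejected from row 1 is w(i).

Step i=7: Q has 7 at row 4, column 1; remove 5 from row 4 of P and reverse-bump: 5 enters row 3 and ejects 4; 4 enters row 2 and ejects 3; 3 enters row 1 and ejects 2. So w(7) = 2. P is now [[1, 3, 6], [4, 7], [5]].
Step i=6: Q has 6 at row 2, column 2; remove 7 from row 2 of P and reverse-bump: 7 enters row 1 and ejects 6. So w(6) = 6. P is now [[1, 3, 7], [4], [5]].
Step i=5: Q has 5 at row 3, column 1; remove 5 from row 3 of P and reverse-bump: 5 enters row 2 and ejects 4; 4 enters row 1 and ejects 3. So w(5) = 3. P is now [[1, 4, 7], [5]].
Step i=4: Q has 4 at row 2, column 1; remove 5 from row 2 of P and reverse-bump: 5 enters row 1 and ejects 4. So w(4) = 4. P is now [[1, 5, 7]].
Step i=3: Q has 3 at row 1, column 3; remove that cell from P, ejecting 7. So w(3) = 7. P is now [[1, 5]].
Step i=2: Q has 2 at row 1, column 2; remove that cell from P, ejecting 5. So w(2) = 5. P is now [[1]].
Step i=1: Q has 1 at row 1, column 1; remove that cell from P, ejecting 1. So w(1) = 1. P is now [].

So w = 1 5 7 4 3 6 2.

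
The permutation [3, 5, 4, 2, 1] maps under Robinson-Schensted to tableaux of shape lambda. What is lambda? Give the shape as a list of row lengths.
RSK row insertion gives P = [[1, 4], [2], [3], [5]], which has shape [2, 1, 1, 1].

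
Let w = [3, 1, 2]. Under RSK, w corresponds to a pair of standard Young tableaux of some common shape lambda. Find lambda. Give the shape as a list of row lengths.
RSK row insertion gives P = [[1, 2], [3]], which has shape [2, 1].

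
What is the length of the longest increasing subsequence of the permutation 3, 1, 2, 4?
3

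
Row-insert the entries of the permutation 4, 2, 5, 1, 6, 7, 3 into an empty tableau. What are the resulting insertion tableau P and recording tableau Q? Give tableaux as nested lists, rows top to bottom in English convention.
Insert each entry of the permutation into P by Schensted row insertion, recording in Q the position of each new cell.

Insert 4: appended to row 1. P = [[4]].
Insert 2: 2 bumps 4 from row 1; 4 starts row 2. P = [[2], [4]].
Insert 5: appended to row 1. P = [[2, 5], [4]].
Insert 1: 1 bumps 2 from row 1; 2 bumps 4 from row 2; 4 starts row 3. P = [[1, 5], [2], [4]].
Insert 6: appended to row 1. P = [[1, 5, 6], [2], [4]].
Insert 7: appended to row 1. P = [[1, 5, 6, 7], [2], [4]].
Insert 3: 3 bumps 5 from row 1; 5 appends to row 2. P = [[1, 3, 6, 7], [2, 5], [4]].

So P = [[1, 3, 6, 7], [2, 5], [4]], Q = [[1, 3, 5, 6], [2, 7], [4]].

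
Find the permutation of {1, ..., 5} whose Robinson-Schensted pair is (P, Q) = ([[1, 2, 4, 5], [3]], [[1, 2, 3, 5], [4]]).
1 3 4 2 5

Reverse the RSK construction: for i from n down to 1, find the cell of Q containing i, remove the entry at that cell from P, and reverse-bump it up through P; the value ejected from row 1 is w(i).

Step i=5: Q has 5 at row 1, column 4; remove that cell from P, ejecting 5. So w(5) = 5. P is now [[1, 2, 4], [3]].
Step i=4: Q has 4 at row 2, column 1; remove 3 from row 2 of P and reverse-bump: 3 enters row 1 and ejects 2. So w(4) = 2. P is now [[1, 3, 4]].
Step i=3: Q has 3 at row 1, column 3; remove that cell from P, ejecting 4. So w(3) = 4. P is now [[1, 3]].
Step i=2: Q has 2 at row 1, column 2; remove that cell from P, ejecting 3. So w(2) = 3. P is now [[1]].
Step i=1: Q has 1 at row 1, column 1; remove that cell from P, ejecting 1. So w(1) = 1. P is now [].

So w = 1 3 4 2 5.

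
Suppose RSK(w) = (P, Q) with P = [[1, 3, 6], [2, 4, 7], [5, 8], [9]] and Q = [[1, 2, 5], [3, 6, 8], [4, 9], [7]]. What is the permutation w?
Reverse the RSK construction: for i from n down to 1, find the cell of Q containing i, remove the entry at that cell from P, and reverse-bump it up through P; the value ejected from row 1 is w(i).

Step i=9: Q has 9 at row 3, column 2; remove 8 from row 3 of P and reverse-bump: 8 enters row 2 and ejects 7; 7 enters row 1 and ejects 6. So w(9) = 6. P is now [[1, 3, 7], [2, 4, 8], [5], [9]].
Step i=8: Q has 8 at row 2, column 3; remove 8 from row 2 of P and reverse-bump: 8 enters row 1 and ejects 7. So w(8) = 7. P is now [[1, 3, 8], [2, 4], [5], [9]].
Step i=7: Q has 7 at row 4, column 1; remove 9 from row 4 of P and reverse-bump: 9 enters row 3 and ejects 5; 5 enters row 2 and ejects 4; 4 enters row 1 and ejects 3. So w(7) = 3. P is now [[1, 4, 8], [2, 5], [9]].
Step i=6: Q has 6 at row 2, column 2; remove 5 from row 2 of P and reverse-bump: 5 enters row 1 and ejects 4. So w(6) = 4. P is now [[1, 5, 8], [2], [9]].
Step i=5: Q has 5 at row 1, column 3; remove that cell from P, ejecting 8. So w(5) = 8. P is now [[1, 5], [2], [9]].
Step i=4: Q has 4 at row 3, column 1; remove 9 from row 3 of P and reverse-bump: 9 enters row 2 and ejects 2; 2 enters row 1 and ejects 1. So w(4) = 1. P is now [[2, 5], [9]].
Step i=3: Q has 3 at row 2, column 1; remove 9 from row 2 of P and reverse-bump: 9 enters row 1 and ejects 5. So w(3) = 5. P is now [[2, 9]].
Step i=2: Q has 2 at row 1, column 2; remove that cell from P, ejecting 9. So w(2) = 9. P is now [[2]].
Step i=1: Q has 1 at row 1, column 1; remove that cell from P, ejecting 2. So w(1) = 2. P is now [].

So w = 2 9 5 1 8 4 3 7 6.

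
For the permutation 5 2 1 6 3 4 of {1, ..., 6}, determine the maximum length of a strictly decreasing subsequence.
3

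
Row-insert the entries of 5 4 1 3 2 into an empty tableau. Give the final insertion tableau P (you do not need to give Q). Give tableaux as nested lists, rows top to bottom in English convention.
Insert 5: appended to row 1. P = [[5]].
Insert 4: 4 bumps 5 from row 1; 5 starts row 2. P = [[4], [5]].
Insert 1: 1 bumps 4 from row 1; 4 bumps 5 from row 2; 5 starts row 3. P = [[1], [4], [5]].
Insert 3: appended to row 1. P = [[1, 3], [4], [5]].
Insert 2: 2 bumps 3 from row 1; 3 bumps 4 from row 2; 4 bumps 5 from row 3; 5 starts row 4. P = [[1, 2], [3], [4], [5]].

So P = [[1, 2], [3], [4], [5]].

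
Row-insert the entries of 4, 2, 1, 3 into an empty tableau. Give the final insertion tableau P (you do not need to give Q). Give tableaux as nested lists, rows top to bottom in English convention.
Insert 4: appended to row 1. P = [[4]].
Insert 2: 2 bumps 4 from row 1; 4 starts row 2. P = [[2], [4]].
Insert 1: 1 bumps 2 from row 1; 2 bumps 4 from row 2; 4 starts row 3. P = [[1], [2], [4]].
Insert 3: appended to row 1. P = [[1, 3], [2], [4]].

So P = [[1, 3], [2], [4]].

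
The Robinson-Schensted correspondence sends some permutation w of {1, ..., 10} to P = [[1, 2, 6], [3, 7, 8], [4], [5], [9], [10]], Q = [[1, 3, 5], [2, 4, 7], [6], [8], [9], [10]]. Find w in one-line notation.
5 1 10 7 9 4 8 6 3 2

Reverse RSK: for i = n, n-1, ..., 1, locate i in Q, remove the corresponding corner cell from P, and reverse-bump its entry up through P; the value ejected from row 1 is w(i).

So w = 5 1 10 7 9 4 8 6 3 2.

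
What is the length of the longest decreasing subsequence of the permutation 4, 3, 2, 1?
4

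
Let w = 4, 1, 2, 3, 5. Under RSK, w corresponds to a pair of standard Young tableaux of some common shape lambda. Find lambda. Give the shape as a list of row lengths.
[4, 1]

Row-insert each entry into an empty tableau.

After inserting 4: P = [[4]].
After inserting 1: P = [[1], [4]].
After inserting 2: P = [[1, 2], [4]].
After inserting 3: P = [[1, 2, 3], [4]].
After inserting 5: P = [[1, 2, 3, 5], [4]].

The final insertion tableau P = [[1, 2, 3, 5], [4]] has shape [4, 1].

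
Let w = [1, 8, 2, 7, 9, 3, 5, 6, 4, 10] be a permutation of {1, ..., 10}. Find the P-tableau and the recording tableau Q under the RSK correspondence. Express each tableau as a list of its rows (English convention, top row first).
Insert each entry of the permutation into P by Schensted row insertion, recording in Q the position of each new cell.

Insert 1: appended to row 1. P = [[1]].
Insert 8: appended to row 1. P = [[1, 8]].
Insert 2: 2 bumps 8 from row 1; 8 starts row 2. P = [[1, 2], [8]].
Insert 7: appended to row 1. P = [[1, 2, 7], [8]].
Insert 9: appended to row 1. P = [[1, 2, 7, 9], [8]].
Insert 3: 3 bumps 7 from row 1; 7 bumps 8 from row 2; 8 starts row 3. P = [[1, 2, 3, 9], [7], [8]].
Insert 5: 5 bumps 9 from row 1; 9 appends to row 2. P = [[1, 2, 3, 5], [7, 9], [8]].
Insert 6: appended to row 1. P = [[1, 2, 3, 5, 6], [7, 9], [8]].
Insert 4: 4 bumps 5 from row 1; 5 bumps 7 from row 2; 7 bumps 8 from row 3; 8 starts row 4. P = [[1, 2, 3, 4, 6], [5, 9], [7], [8]].
Insert 10: appended to row 1. P = [[1, 2, 3, 4, 6, 10], [5, 9], [7], [8]].

So P = [[1, 2, 3, 4, 6, 10], [5, 9], [7], [8]], Q = [[1, 2, 4, 5, 8, 10], [3, 7], [6], [9]].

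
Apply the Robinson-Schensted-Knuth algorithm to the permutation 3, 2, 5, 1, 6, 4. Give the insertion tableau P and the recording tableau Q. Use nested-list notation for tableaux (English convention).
P = [[1, 4, 6], [2, 5], [3]], Q = [[1, 3, 5], [2, 6], [4]]

Insert each entry of the permutation into P by Schensted row insertion, recording in Q the position of each new cell.

Insert 3: appended to row 1. P = [[3]].
Insert 2: 2 bumps 3 from row 1; 3 starts row 2. P = [[2], [3]].
Insert 5: appended to row 1. P = [[2, 5], [3]].
Insert 1: 1 bumps 2 from row 1; 2 bumps 3 from row 2; 3 starts row 3. P = [[1, 5], [2], [3]].
Insert 6: appended to row 1. P = [[1, 5, 6], [2], [3]].
Insert 4: 4 bumps 5 from row 1; 5 appends to row 2. P = [[1, 4, 6], [2, 5], [3]].

So P = [[1, 4, 6], [2, 5], [3]], Q = [[1, 3, 5], [2, 6], [4]].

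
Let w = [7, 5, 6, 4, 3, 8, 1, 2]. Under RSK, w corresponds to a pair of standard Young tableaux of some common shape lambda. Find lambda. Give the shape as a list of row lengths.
RSK row insertion gives P = [[1, 2, 8], [3, 6], [4], [5], [7]], which has shape [3, 2, 1, 1, 1].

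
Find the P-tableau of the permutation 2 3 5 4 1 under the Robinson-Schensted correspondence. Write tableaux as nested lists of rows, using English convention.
P = [[1, 3, 4], [2], [5]]

Insert 2: appended to row 1. P = [[2]].
Insert 3: appended to row 1. P = [[2, 3]].
Insert 5: appended to row 1. P = [[2, 3, 5]].
Insert 4: 4 bumps 5 from row 1; 5 starts row 2. P = [[2, 3, 4], [5]].
Insert 1: 1 bumps 2 from row 1; 2 bumps 5 from row 2; 5 starts row 3. P = [[1, 3, 4], [2], [5]].

So P = [[1, 3, 4], [2], [5]].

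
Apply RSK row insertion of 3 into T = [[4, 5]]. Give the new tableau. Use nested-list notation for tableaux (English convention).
In row 1, 3 replaces 4 (the leftmost entry greater than 3); 4 is bumped to row 2. 4 starts a new row 2. The new tableau is [[3, 5], [4]].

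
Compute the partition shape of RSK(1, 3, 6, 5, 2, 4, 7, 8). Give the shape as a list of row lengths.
Row-insert each entry into an empty tableau.

After inserting 1: P = [[1]].
After inserting 3: P = [[1, 3]].
After inserting 6: P = [[1, 3, 6]].
After inserting 5: P = [[1, 3, 5], [6]].
After inserting 2: P = [[1, 2, 5], [3], [6]].
After inserting 4: P = [[1, 2, 4], [3, 5], [6]].
After inserting 7: P = [[1, 2, 4, 7], [3, 5], [6]].
After inserting 8: P = [[1, 2, 4, 7, 8], [3, 5], [6]].

The final insertion tableau P = [[1, 2, 4, 7, 8], [3, 5], [6]] has shape [5, 2, 1].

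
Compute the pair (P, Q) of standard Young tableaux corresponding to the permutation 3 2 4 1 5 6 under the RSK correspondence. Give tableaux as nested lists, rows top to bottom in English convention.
Insert each entry of the permutation into P by Schensted row insertion, recording in Q the position of each new cell.

Insert 3: appended to row 1. P = [[3]].
Insert 2: 2 bumps 3 from row 1; 3 starts row 2. P = [[2], [3]].
Insert 4: appended to row 1. P = [[2, 4], [3]].
Insert 1: 1 bumps 2 from row 1; 2 bumps 3 from row 2; 3 starts row 3. P = [[1, 4], [2], [3]].
Insert 5: appended to row 1. P = [[1, 4, 5], [2], [3]].
Insert 6: appended to row 1. P = [[1, 4, 5, 6], [2], [3]].

So P = [[1, 4, 5, 6], [2], [3]], Q = [[1, 3, 5, 6], [2], [4]].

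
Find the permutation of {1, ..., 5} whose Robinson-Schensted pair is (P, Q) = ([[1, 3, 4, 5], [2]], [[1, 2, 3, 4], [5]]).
2 3 4 5 1

Reverse the RSK construction: for i from n down to 1, find the cell of Q containing i, remove the entry at that cell from P, and reverse-bump it up through P; the value ejected from row 1 is w(i).

Step i=5: Q has 5 at row 2, column 1; remove 2 from row 2 of P and reverse-bump: 2 enters row 1 and ejects 1. So w(5) = 1. P is now [[2, 3, 4, 5]].
Step i=4: Q has 4 at row 1, column 4; remove that cell from P, ejecting 5. So w(4) = 5. P is now [[2, 3, 4]].
Step i=3: Q has 3 at row 1, column 3; remove that cell from P, ejecting 4. So w(3) = 4. P is now [[2, 3]].
Step i=2: Q has 2 at row 1, column 2; remove that cell from P, ejecting 3. So w(2) = 3. P is now [[2]].
Step i=1: Q has 1 at row 1, column 1; remove that cell from P, ejecting 2. So w(1) = 2. P is now [].

So w = 2 3 4 5 1.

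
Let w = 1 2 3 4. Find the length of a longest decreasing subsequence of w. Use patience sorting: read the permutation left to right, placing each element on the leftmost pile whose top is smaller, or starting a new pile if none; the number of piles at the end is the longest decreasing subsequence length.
1

1: new pile. tops = [1]
2: onto pile 1 (replacing 1). tops = [2]
3: onto pile 1 (replacing 2). tops = [3]
4: onto pile 1 (replacing 3). tops = [4]

1 piles, so the longest decreasing subsequence has length 1.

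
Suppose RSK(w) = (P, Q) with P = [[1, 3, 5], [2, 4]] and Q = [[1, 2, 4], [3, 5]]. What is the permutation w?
2 4 1 5 3

Reverse RSK: for i = n, n-1, ..., 1, locate i in Q, remove the corresponding corner cell from P, and reverse-bump its entry up through P; the value ejected from row 1 is w(i).

So w = 2 4 1 5 3.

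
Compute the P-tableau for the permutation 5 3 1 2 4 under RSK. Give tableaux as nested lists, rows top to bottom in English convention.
Insert 5: appended to row 1. P = [[5]].
Insert 3: 3 bumps 5 from row 1; 5 starts row 2. P = [[3], [5]].
Insert 1: 1 bumps 3 from row 1; 3 bumps 5 from row 2; 5 starts row 3. P = [[1], [3], [5]].
Insert 2: appended to row 1. P = [[1, 2], [3], [5]].
Insert 4: appended to row 1. P = [[1, 2, 4], [3], [5]].

So P = [[1, 2, 4], [3], [5]].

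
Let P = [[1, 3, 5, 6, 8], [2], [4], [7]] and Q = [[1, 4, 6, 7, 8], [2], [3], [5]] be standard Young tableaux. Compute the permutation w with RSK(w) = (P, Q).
Reverse the RSK construction: for i from n down to 1, find the cell of Q containing i, remove the entry at that cell from P, and reverse-bump it up through P; the value ejected from row 1 is w(i).

Step i=8: Q has 8 at row 1, column 5; remove that cell from P, ejecting 8. So w(8) = 8. P is now [[1, 3, 5, 6], [2], [4], [7]].
Step i=7: Q has 7 at row 1, column 4; remove that cell from P, ejecting 6. So w(7) = 6. P is now [[1, 3, 5], [2], [4], [7]].
Step i=6: Q has 6 at row 1, column 3; remove that cell from P, ejecting 5. So w(6) = 5. P is now [[1, 3], [2], [4], [7]].
Step i=5: Q has 5 at row 4, column 1; remove 7 from row 4 of P and reverse-bump: 7 enters row 3 and ejects 4; 4 enters row 2 and ejects 2; 2 enters row 1 and ejects 1. So w(5) = 1. P is now [[2, 3], [4], [7]].
Step i=4: Q has 4 at row 1, column 2; remove that cell from P, ejecting 3. So w(4) = 3. P is now [[2], [4], [7]].
Step i=3: Q has 3 at row 3, column 1; remove 7 from row 3 of P and reverse-bump: 7 enters row 2 and ejects 4; 4 enters row 1 and ejects 2. So w(3) = 2. P is now [[4], [7]].
Step i=2: Q has 2 at row 2, column 1; remove 7 from row 2 of P and reverse-bump: 7 enters row 1 and ejects 4. So w(2) = 4. P is now [[7]].
Step i=1: Q has 1 at row 1, column 1; remove that cell from P, ejecting 7. So w(1) = 7. P is now [].

So w = 7 4 2 3 1 5 6 8.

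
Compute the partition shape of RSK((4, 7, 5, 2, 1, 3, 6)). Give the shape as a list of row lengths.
Row-insert each entry into an empty tableau.

After inserting 4: P = [[4]].
After inserting 7: P = [[4, 7]].
After inserting 5: P = [[4, 5], [7]].
After inserting 2: P = [[2, 5], [4], [7]].
After inserting 1: P = [[1, 5], [2], [4], [7]].
After inserting 3: P = [[1, 3], [2, 5], [4], [7]].
After inserting 6: P = [[1, 3, 6], [2, 5], [4], [7]].

The final insertion tableau P = [[1, 3, 6], [2, 5], [4], [7]] has shape [3, 2, 1, 1].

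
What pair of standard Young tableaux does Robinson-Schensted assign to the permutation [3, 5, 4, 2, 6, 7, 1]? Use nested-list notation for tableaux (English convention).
Insert each entry of the permutation into P by Schensted row insertion, recording in Q the position of each new cell.

Insert 3: appended to row 1. P = [[3]], Q = [[1]].
Insert 5: appended to row 1. P = [[3, 5]], Q = [[1, 2]].
Insert 4: 4 bumps 5 from row 1; 5 starts row 2. P = [[3, 4], [5]], Q = [[1, 2], [3]].
Insert 2: 2 bumps 3 from row 1; 3 bumps 5 from row 2; 5 starts row 3. P = [[2, 4], [3], [5]], Q = [[1, 2], [3], [4]].
Insert 6: appended to row 1. P = [[2, 4, 6], [3], [5]], Q = [[1, 2, 5], [3], [4]].
Insert 7: appended to row 1. P = [[2, 4, 6, 7], [3], [5]], Q = [[1, 2, 5, 6], [3], [4]].
Insert 1: 1 bumps 2 from row 1; 2 bumps 3 from row 2; 3 bumps 5 from row 3; 5 starts row 4. P = [[1, 4, 6, 7], [2], [3], [5]], Q = [[1, 2, 5, 6], [3], [4], [7]].

So P = [[1, 4, 6, 7], [2], [3], [5]], Q = [[1, 2, 5, 6], [3], [4], [7]].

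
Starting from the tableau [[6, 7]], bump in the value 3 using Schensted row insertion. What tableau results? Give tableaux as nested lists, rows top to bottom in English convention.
In row 1, 3 replaces 6 (the leftmost entry greater than 3); 6 is bumped to row 2. 6 starts a new row 2. The new tableau is [[3, 7], [6]].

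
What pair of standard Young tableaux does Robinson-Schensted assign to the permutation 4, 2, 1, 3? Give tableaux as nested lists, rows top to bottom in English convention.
P = [[1, 3], [2], [4]], Q = [[1, 4], [2], [3]]

Insert each entry of the permutation into P by Schensted row insertion, recording in Q the position of each new cell.

Insert 4: appended to row 1. P = [[4]].
Insert 2: 2 bumps 4 from row 1; 4 starts row 2. P = [[2], [4]].
Insert 1: 1 bumps 2 from row 1; 2 bumps 4 from row 2; 4 starts row 3. P = [[1], [2], [4]].
Insert 3: appended to row 1. P = [[1, 3], [2], [4]].

So P = [[1, 3], [2], [4]], Q = [[1, 4], [2], [3]].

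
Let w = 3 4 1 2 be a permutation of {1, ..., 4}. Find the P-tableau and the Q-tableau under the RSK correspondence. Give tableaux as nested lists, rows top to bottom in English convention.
P = [[1, 2], [3, 4]], Q = [[1, 2], [3, 4]]

Insert each entry of the permutation into P by Schensted row insertion, recording in Q the position of each new cell.

Insert 3: appended to row 1. P = [[3]], Q = [[1]].
Insert 4: appended to row 1. P = [[3, 4]], Q = [[1, 2]].
Insert 1: 1 bumps 3 from row 1; 3 starts row 2. P = [[1, 4], [3]], Q = [[1, 2], [3]].
Insert 2: 2 bumps 4 from row 1; 4 appends to row 2. P = [[1, 2], [3, 4]], Q = [[1, 2], [3, 4]].

So P = [[1, 2], [3, 4]], Q = [[1, 2], [3, 4]].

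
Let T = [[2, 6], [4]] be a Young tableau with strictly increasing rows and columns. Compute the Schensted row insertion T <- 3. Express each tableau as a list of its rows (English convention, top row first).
In row 1, 3 replaces 6 (the leftmost entry greater than 3); 6 is bumped to row 2. 6 is appended to row 2. The new tableau is [[2, 3], [4, 6]].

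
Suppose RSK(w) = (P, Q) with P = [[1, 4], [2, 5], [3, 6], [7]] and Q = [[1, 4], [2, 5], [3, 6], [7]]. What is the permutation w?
3 2 1 7 6 5 4

Reverse the RSK construction: for i from n down to 1, find the cell of Q containing i, remove the entry at that cell from P, and reverse-bump it up through P; the value ejected from row 1 is w(i).

Step i=7: Q has 7 at row 4, column 1; remove 7 from row 4 of P and reverse-bump: 7 enters row 3 and ejects 6; 6 enters row 2 and ejects 5; 5 enters row 1 and ejects 4. So w(7) = 4. P is now [[1, 5], [2, 6], [3, 7]].
Step i=6: Q has 6 at row 3, column 2; remove 7 from row 3 of P and reverse-bump: 7 enters row 2 and ejects 6; 6 enters row 1 and ejects 5. So w(6) = 5. P is now [[1, 6], [2, 7], [3]].
Step i=5: Q has 5 at row 2, column 2; remove 7 from row 2 of P and reverse-bump: 7 enters row 1 and ejects 6. So w(5) = 6. P is now [[1, 7], [2], [3]].
Step i=4: Q has 4 at row 1, column 2; remove that cell from P, ejecting 7. So w(4) = 7. P is now [[1], [2], [3]].
Step i=3: Q has 3 at row 3, column 1; remove 3 from row 3 of P and reverse-bump: 3 enters row 2 and ejects 2; 2 enters row 1 and ejects 1. So w(3) = 1. P is now [[2], [3]].
Step i=2: Q has 2 at row 2, column 1; remove 3 from row 2 of P and reverse-bump: 3 enters row 1 and ejects 2. So w(2) = 2. P is now [[3]].
Step i=1: Q has 1 at row 1, column 1; remove that cell from P, ejecting 3. So w(1) = 3. P is now [].

So w = 3 2 1 7 6 5 4.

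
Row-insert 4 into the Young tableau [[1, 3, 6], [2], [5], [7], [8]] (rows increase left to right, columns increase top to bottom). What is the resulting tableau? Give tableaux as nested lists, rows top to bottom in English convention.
[[1, 3, 4], [2, 6], [5], [7], [8]]

In row 1, 4 replaces 6 (the leftmost entry greater than 4); 6 is bumped to row 2. 6 is appended to row 2. The new tableau is [[1, 3, 4], [2, 6], [5], [7], [8]].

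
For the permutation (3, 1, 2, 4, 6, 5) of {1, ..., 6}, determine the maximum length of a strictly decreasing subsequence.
2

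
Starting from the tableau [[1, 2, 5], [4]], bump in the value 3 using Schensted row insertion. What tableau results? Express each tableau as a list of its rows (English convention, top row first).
[[1, 2, 3], [4, 5]]

In row 1, 3 replaces 5 (the leftmost entry greater than 3); 5 is bumped to row 2. 5 is appended to row 2. The new tableau is [[1, 2, 3], [4, 5]].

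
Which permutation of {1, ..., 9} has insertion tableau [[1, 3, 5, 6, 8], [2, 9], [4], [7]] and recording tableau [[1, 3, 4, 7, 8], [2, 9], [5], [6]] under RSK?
7 2 4 5 3 1 6 9 8

Reverse the RSK construction: for i from n down to 1, find the cell of Q containing i, remove the entry at that cell from P, and reverse-bump it up through P; the value ejected from row 1 is w(i).

Step i=9: Q has 9 at row 2, column 2; remove 9 from row 2 of P and reverse-bump: 9 enters row 1 and ejects 8. So w(9) = 8. P is now [[1, 3, 5, 6, 9], [2], [4], [7]].
Step i=8: Q has 8 at row 1, column 5; remove that cell from P, ejecting 9. So w(8) = 9. P is now [[1, 3, 5, 6], [2], [4], [7]].
Step i=7: Q has 7 at row 1, column 4; remove that cell from P, ejecting 6. So w(7) = 6. P is now [[1, 3, 5], [2], [4], [7]].
Step i=6: Q has 6 at row 4, column 1; remove 7 from row 4 of P and reverse-bump: 7 enters row 3 and ejects 4; 4 enters row 2 and ejects 2; 2 enters row 1 and ejects 1. So w(6) = 1. P is now [[2, 3, 5], [4], [7]].
Step i=5: Q has 5 at row 3, column 1; remove 7 from row 3 of P and reverse-bump: 7 enters row 2 and ejects 4; 4 enters row 1 and ejects 3. So w(5) = 3. P is now [[2, 4, 5], [7]].
Step i=4: Q has 4 at row 1, column 3; remove that cell from P, ejecting 5. So w(4) = 5. P is now [[2, 4], [7]].
Step i=3: Q has 3 at row 1, column 2; remove that cell from P, ejecting 4. So w(3) = 4. P is now [[2], [7]].
Step i=2: Q has 2 at row 2, column 1; remove 7 from row 2 of P and reverse-bump: 7 enters row 1 and ejects 2. So w(2) = 2. P is now [[7]].
Step i=1: Q has 1 at row 1, column 1; remove that cell from P, ejecting 7. So w(1) = 7. P is now [].

So w = 7 2 4 5 3 1 6 9 8.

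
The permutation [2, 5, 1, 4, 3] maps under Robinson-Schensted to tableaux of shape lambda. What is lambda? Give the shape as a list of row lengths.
[2, 2, 1]

Row-insert each entry into an empty tableau.

After inserting 2: P = [[2]].
After inserting 5: P = [[2, 5]].
After inserting 1: P = [[1, 5], [2]].
After inserting 4: P = [[1, 4], [2, 5]].
After inserting 3: P = [[1, 3], [2, 4], [5]].

The final insertion tableau P = [[1, 3], [2, 4], [5]] has shape [2, 2, 1].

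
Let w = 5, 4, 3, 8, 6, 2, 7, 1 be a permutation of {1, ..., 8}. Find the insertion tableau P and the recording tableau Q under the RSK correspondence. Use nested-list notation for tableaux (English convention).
Insert each entry of the permutation into P by Schensted row insertion, recording in Q the position of each new cell.

Insert 5: appended to row 1. P = [[5]].
Insert 4: 4 bumps 5 from row 1; 5 starts row 2. P = [[4], [5]].
Insert 3: 3 bumps 4 from row 1; 4 bumps 5 from row 2; 5 starts row 3. P = [[3], [4], [5]].
Insert 8: appended to row 1. P = [[3, 8], [4], [5]].
Insert 6: 6 bumps 8 from row 1; 8 appends to row 2. P = [[3, 6], [4, 8], [5]].
Insert 2: 2 bumps 3 from row 1; 3 bumps 4 from row 2; 4 bumps 5 from row 3; 5 starts row 4. P = [[2, 6], [3, 8], [4], [5]].
Insert 7: appended to row 1. P = [[2, 6, 7], [3, 8], [4], [5]].
Insert 1: 1 bumps 2 from row 1; 2 bumps 3 from row 2; 3 bumps 4 from row 3; 4 bumps 5 from row 4; 5 starts row 5. P = [[1, 6, 7], [2, 8], [3], [4], [5]].

So P = [[1, 6, 7], [2, 8], [3], [4], [5]], Q = [[1, 4, 7], [2, 5], [3], [6], [8]].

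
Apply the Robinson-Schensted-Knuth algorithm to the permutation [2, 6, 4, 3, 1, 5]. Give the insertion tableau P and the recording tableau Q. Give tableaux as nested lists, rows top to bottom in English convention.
Insert each entry of the permutation into P by Schensted row insertion, recording in Q the position of each new cell.

Insert 2: appended to row 1. P = [[2]].
Insert 6: appended to row 1. P = [[2, 6]].
Insert 4: 4 bumps 6 from row 1; 6 starts row 2. P = [[2, 4], [6]].
Insert 3: 3 bumps 4 from row 1; 4 bumps 6 from row 2; 6 starts row 3. P = [[2, 3], [4], [6]].
Insert 1: 1 bumps 2 from row 1; 2 bumps 4 from row 2; 4 bumps 6 from row 3; 6 starts row 4. P = [[1, 3], [2], [4], [6]].
Insert 5: appended to row 1. P = [[1, 3, 5], [2], [4], [6]].

So P = [[1, 3, 5], [2], [4], [6]], Q = [[1, 2, 6], [3], [4], [5]].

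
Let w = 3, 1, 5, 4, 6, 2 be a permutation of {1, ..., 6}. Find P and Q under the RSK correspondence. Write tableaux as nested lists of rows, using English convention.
Insert each entry of the permutation into P by Schensted row insertion, recording in Q the position of each new cell.

Insert 3: appended to row 1. P = [[3]], Q = [[1]].
Insert 1: 1 bumps 3 from row 1; 3 starts row 2. P = [[1], [3]], Q = [[1], [2]].
Insert 5: appended to row 1. P = [[1, 5], [3]], Q = [[1, 3], [2]].
Insert 4: 4 bumps 5 from row 1; 5 appends to row 2. P = [[1, 4], [3, 5]], Q = [[1, 3], [2, 4]].
Insert 6: appended to row 1. P = [[1, 4, 6], [3, 5]], Q = [[1, 3, 5], [2, 4]].
Insert 2: 2 bumps 4 from row 1; 4 bumps 5 from row 2; 5 starts row 3. P = [[1, 2, 6], [3, 4], [5]], Q = [[1, 3, 5], [2, 4], [6]].

So P = [[1, 2, 6], [3, 4], [5]], Q = [[1, 3, 5], [2, 4], [6]].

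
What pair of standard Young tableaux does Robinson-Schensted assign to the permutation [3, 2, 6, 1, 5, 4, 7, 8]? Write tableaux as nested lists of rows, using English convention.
Insert each entry of the permutation into P by Schensted row insertion, recording in Q the position of each new cell.

After inserting 3: P = [[3]].
After inserting 2: P = [[2], [3]].
After inserting 6: P = [[2, 6], [3]].
After inserting 1: P = [[1, 6], [2], [3]].
After inserting 5: P = [[1, 5], [2, 6], [3]].
After inserting 4: P = [[1, 4], [2, 5], [3, 6]].
After inserting 7: P = [[1, 4, 7], [2, 5], [3, 6]].
After inserting 8: P = [[1, 4, 7, 8], [2, 5], [3, 6]].

So P = [[1, 4, 7, 8], [2, 5], [3, 6]], Q = [[1, 3, 7, 8], [2, 5], [4, 6]].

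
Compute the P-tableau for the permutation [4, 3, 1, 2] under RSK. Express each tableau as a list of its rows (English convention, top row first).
Insert 4: appended to row 1. P = [[4]].
Insert 3: 3 bumps 4 from row 1; 4 starts row 2. P = [[3], [4]].
Insert 1: 1 bumps 3 from row 1; 3 bumps 4 from row 2; 4 starts row 3. P = [[1], [3], [4]].
Insert 2: appended to row 1. P = [[1, 2], [3], [4]].

So P = [[1, 2], [3], [4]].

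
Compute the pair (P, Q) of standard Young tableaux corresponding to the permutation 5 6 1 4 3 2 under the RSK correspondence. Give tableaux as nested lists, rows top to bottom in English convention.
P = [[1, 2], [3, 6], [4], [5]], Q = [[1, 2], [3, 4], [5], [6]]

Insert each entry of the permutation into P by Schensted row insertion, recording in Q the position of each new cell.

After inserting 5: P = [[5]].
After inserting 6: P = [[5, 6]].
After inserting 1: P = [[1, 6], [5]].
After inserting 4: P = [[1, 4], [5, 6]].
After inserting 3: P = [[1, 3], [4, 6], [5]].
After inserting 2: P = [[1, 2], [3, 6], [4], [5]].

So P = [[1, 2], [3, 6], [4], [5]], Q = [[1, 2], [3, 4], [5], [6]].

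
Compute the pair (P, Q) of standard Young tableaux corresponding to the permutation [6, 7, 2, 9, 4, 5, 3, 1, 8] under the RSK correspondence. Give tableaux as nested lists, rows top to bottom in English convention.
Insert each entry of the permutation into P by Schensted row insertion, recording in Q the position of each new cell.

Insert 6: appended to row 1. P = [[6]], Q = [[1]].
Insert 7: appended to row 1. P = [[6, 7]], Q = [[1, 2]].
Insert 2: 2 bumps 6 from row 1; 6 starts row 2. P = [[2, 7], [6]], Q = [[1, 2], [3]].
Insert 9: appended to row 1. P = [[2, 7, 9], [6]], Q = [[1, 2, 4], [3]].
Insert 4: 4 bumps 7 from row 1; 7 appends to row 2. P = [[2, 4, 9], [6, 7]], Q = [[1, 2, 4], [3, 5]].
Insert 5: 5 bumps 9 from row 1; 9 appends to row 2. P = [[2, 4, 5], [6, 7, 9]], Q = [[1, 2, 4], [3, 5, 6]].
Insert 3: 3 bumps 4 from row 1; 4 bumps 6 from row 2; 6 starts row 3. P = [[2, 3, 5], [4, 7, 9], [6]], Q = [[1, 2, 4], [3, 5, 6], [7]].
Insert 1: 1 bumps 2 from row 1; 2 bumps 4 from row 2; 4 bumps 6 from row 3; 6 starts row 4. P = [[1, 3, 5], [2, 7, 9], [4], [6]], Q = [[1, 2, 4], [3, 5, 6], [7], [8]].
Insert 8: appended to row 1. P = [[1, 3, 5, 8], [2, 7, 9], [4], [6]], Q = [[1, 2, 4, 9], [3, 5, 6], [7], [8]].

So P = [[1, 3, 5, 8], [2, 7, 9], [4], [6]], Q = [[1, 2, 4, 9], [3, 5, 6], [7], [8]].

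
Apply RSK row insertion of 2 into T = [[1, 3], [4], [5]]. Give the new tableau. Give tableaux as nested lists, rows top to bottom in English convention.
In row 1, 2 replaces 3 (the leftmost entry greater than 2); 3 is bumped to row 2. In row 2, 3 replaces 4 (the leftmost entry greater than 3); 4 is bumped to row 3. In row 3, 4 replaces 5 (the leftmost entry greater than 4); 5 is bumped to row 4. 5 starts a new row 4. The new tableau is [[1, 2], [3], [4], [5]].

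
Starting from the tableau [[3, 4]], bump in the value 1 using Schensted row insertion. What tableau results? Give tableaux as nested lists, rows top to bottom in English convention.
[[1, 4], [3]]

In row 1, 1 replaces 3 (the leftmost entry greater than 1); 3 is bumped to row 2. 3 starts a new row 2. The new tableau is [[1, 4], [3]].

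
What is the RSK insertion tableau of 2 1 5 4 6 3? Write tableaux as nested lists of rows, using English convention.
Insert 2: appended to row 1. P = [[2]].
Insert 1: 1 bumps 2 from row 1; 2 starts row 2. P = [[1], [2]].
Insert 5: appended to row 1. P = [[1, 5], [2]].
Insert 4: 4 bumps 5 from row 1; 5 appends to row 2. P = [[1, 4], [2, 5]].
Insert 6: appended to row 1. P = [[1, 4, 6], [2, 5]].
Insert 3: 3 bumps 4 from row 1; 4 bumps 5 from row 2; 5 starts row 3. P = [[1, 3, 6], [2, 4], [5]].

So P = [[1, 3, 6], [2, 4], [5]].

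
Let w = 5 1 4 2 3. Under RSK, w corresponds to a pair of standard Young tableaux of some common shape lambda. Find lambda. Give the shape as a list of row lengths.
Row-insert each entry into an empty tableau.

After inserting 5: P = [[5]].
After inserting 1: P = [[1], [5]].
After inserting 4: P = [[1, 4], [5]].
After inserting 2: P = [[1, 2], [4], [5]].
After inserting 3: P = [[1, 2, 3], [4], [5]].

The final insertion tableau P = [[1, 2, 3], [4], [5]] has shape [3, 1, 1].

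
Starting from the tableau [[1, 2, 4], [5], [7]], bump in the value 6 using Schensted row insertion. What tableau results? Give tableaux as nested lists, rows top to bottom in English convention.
[[1, 2, 4, 6], [5], [7]]

6 is larger than every entry of row 1, so it is appended to row 1. The new tableau is [[1, 2, 4, 6], [5], [7]].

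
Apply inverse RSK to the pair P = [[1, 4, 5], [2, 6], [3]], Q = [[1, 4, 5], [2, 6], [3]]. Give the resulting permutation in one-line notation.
Reverse the RSK construction: for i from n down to 1, find the cell of Q containing i, remove the entry at that cell from P, and reverse-bump it up through P; the value ejected from row 1 is w(i).

Step i=6: Q has 6 at row 2, column 2; remove 6 from row 2 of P and reverse-bump: 6 enters row 1 and ejects 5. So w(6) = 5. P is now [[1, 4, 6], [2], [3]].
Step i=5: Q has 5 at row 1, column 3; remove that cell from P, ejecting 6. So w(5) = 6. P is now [[1, 4], [2], [3]].
Step i=4: Q has 4 at row 1, column 2; remove that cell from P, ejecting 4. So w(4) = 4. P is now [[1], [2], [3]].
Step i=3: Q has 3 at row 3, column 1; remove 3 from row 3 of P and reverse-bump: 3 enters row 2 and ejects 2; 2 enters row 1 and ejects 1. So w(3) = 1. P is now [[2], [3]].
Step i=2: Q has 2 at row 2, column 1; remove 3 from row 2 of P and reverse-bump: 3 enters row 1 and ejects 2. So w(2) = 2. P is now [[3]].
Step i=1: Q has 1 at row 1, column 1; remove that cell from P, ejecting 3. So w(1) = 3. P is now [].

So w = 3 2 1 4 6 5.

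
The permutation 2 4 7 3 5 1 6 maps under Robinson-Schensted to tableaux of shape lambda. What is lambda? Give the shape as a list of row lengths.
[4, 2, 1]

Row-insert each entry into an empty tableau.

After inserting 2: P = [[2]].
After inserting 4: P = [[2, 4]].
After inserting 7: P = [[2, 4, 7]].
After inserting 3: P = [[2, 3, 7], [4]].
After inserting 5: P = [[2, 3, 5], [4, 7]].
After inserting 1: P = [[1, 3, 5], [2, 7], [4]].
After inserting 6: P = [[1, 3, 5, 6], [2, 7], [4]].

The final insertion tableau P = [[1, 3, 5, 6], [2, 7], [4]] has shape [4, 2, 1].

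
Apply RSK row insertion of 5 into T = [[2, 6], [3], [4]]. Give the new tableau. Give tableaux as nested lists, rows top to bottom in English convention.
In row 1, 5 replaces 6 (the leftmost entry greater than 5); 6 is bumped to row 2. 6 is appended to row 2. The new tableau is [[2, 5], [3, 6], [4]].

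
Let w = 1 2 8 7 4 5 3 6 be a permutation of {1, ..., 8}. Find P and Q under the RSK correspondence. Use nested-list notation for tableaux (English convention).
Insert each entry of the permutation into P by Schensted row insertion, recording in Q the position of each new cell.

Insert 1: appended to row 1. P = [[1]], Q = [[1]].
Insert 2: appended to row 1. P = [[1, 2]], Q = [[1, 2]].
Insert 8: appended to row 1. P = [[1, 2, 8]], Q = [[1, 2, 3]].
Insert 7: 7 bumps 8 from row 1; 8 starts row 2. P = [[1, 2, 7], [8]], Q = [[1, 2, 3], [4]].
Insert 4: 4 bumps 7 from row 1; 7 bumps 8 from row 2; 8 starts row 3. P = [[1, 2, 4], [7], [8]], Q = [[1, 2, 3], [4], [5]].
Insert 5: appended to row 1. P = [[1, 2, 4, 5], [7], [8]], Q = [[1, 2, 3, 6], [4], [5]].
Insert 3: 3 bumps 4 from row 1; 4 bumps 7 from row 2; 7 bumps 8 from row 3; 8 starts row 4. P = [[1, 2, 3, 5], [4], [7], [8]], Q = [[1, 2, 3, 6], [4], [5], [7]].
Insert 6: appended to row 1. P = [[1, 2, 3, 5, 6], [4], [7], [8]], Q = [[1, 2, 3, 6, 8], [4], [5], [7]].

So P = [[1, 2, 3, 5, 6], [4], [7], [8]], Q = [[1, 2, 3, 6, 8], [4], [5], [7]].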